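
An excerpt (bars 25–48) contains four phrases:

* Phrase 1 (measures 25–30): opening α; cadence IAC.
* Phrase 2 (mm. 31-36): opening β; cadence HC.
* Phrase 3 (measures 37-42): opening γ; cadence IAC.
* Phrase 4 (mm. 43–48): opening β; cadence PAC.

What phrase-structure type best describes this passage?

contrasting double period

Four phrases in two halves: the first half (bars 25-36) ends with a half cadence, the second (mm. 37–48) with a perfect authentic cadence — a large antecedent–consequent pair, i.e. a double period.
Phrase 3 begins with different material from phrase 1, making it contrasting.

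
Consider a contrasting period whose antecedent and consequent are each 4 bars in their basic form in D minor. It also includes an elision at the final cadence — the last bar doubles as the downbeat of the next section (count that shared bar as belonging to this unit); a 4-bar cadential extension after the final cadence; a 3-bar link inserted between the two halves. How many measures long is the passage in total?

Basic contrasting period: 4 + 4 = 8 bars.
8 (basic form) + 4 (cadential extension) + 3 (link) = 15.
The elision shares a bar with the next section but does not change this unit's count.

15 measures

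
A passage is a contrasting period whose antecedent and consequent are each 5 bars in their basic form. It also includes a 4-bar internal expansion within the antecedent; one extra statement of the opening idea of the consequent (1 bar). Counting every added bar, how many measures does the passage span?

15 measures

Basic contrasting period: 5 + 5 = 10 bars.
10 (basic form) + 4 (internal expansion) + 1 (extra statement) = 15.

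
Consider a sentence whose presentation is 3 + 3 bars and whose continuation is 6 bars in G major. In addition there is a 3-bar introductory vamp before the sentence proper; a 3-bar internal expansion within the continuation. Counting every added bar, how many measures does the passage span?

Basic sentence: 3 + 3 + 6 = 12 bars.
12 (basic form) + 3 (introduction) + 3 (internal expansion) = 18.

18 measures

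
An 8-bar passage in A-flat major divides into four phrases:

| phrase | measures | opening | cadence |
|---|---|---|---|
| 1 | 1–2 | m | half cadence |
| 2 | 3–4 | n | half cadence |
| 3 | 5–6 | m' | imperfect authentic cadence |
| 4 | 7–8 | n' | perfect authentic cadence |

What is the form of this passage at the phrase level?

Four phrases in two halves: the first half (mm. 1–4) ends with a half cadence, the second (bars 5–8) with a perfect authentic cadence — a large antecedent–consequent pair, i.e. a double period.
Phrase 3 begins with the same material as phrase 1, making it parallel.

parallel double period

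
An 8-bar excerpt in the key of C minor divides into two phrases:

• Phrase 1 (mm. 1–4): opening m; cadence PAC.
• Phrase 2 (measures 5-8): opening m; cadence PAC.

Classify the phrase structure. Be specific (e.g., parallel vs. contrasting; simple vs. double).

repeated phrase

Both phrases have the same opening (m) and the same cadence (perfect authentic cadence): the second is a restatement, not a consequent, so this is a repeated phrase rather than a period.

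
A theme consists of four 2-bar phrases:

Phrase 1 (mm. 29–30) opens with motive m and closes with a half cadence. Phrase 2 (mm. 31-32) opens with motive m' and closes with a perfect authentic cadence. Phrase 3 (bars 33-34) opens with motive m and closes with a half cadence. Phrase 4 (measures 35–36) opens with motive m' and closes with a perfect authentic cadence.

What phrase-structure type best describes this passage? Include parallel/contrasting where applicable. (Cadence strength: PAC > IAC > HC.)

The cadence pattern HC–PAC–HC–PAC is weak–strong twice, and phrases 3–4 restate phrases 1–2: a period heard twice, not a double period (which would end weakly at phrase 2).

repeated period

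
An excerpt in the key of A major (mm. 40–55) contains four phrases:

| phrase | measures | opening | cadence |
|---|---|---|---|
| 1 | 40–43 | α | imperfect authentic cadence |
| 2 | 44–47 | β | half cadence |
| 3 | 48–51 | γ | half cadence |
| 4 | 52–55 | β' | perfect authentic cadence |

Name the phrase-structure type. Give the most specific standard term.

Four phrases in two halves: the first half (mm. 40-47) ends with a half cadence, the second (mm. 48–55) with a perfect authentic cadence — a large antecedent–consequent pair, i.e. a double period.
Phrase 3 begins with different material from phrase 1, making it contrasting.

contrasting double period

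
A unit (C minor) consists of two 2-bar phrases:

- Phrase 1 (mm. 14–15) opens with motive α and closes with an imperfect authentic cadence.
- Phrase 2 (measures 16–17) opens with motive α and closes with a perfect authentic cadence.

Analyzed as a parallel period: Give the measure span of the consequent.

The antecedent is the phrase ending with the weaker cadence (imperfect authentic cadence, phrase 1) and the consequent the one ending more conclusively (perfect authentic cadence, phrase 2); the consequent is mm. 16-17.

measures 16–17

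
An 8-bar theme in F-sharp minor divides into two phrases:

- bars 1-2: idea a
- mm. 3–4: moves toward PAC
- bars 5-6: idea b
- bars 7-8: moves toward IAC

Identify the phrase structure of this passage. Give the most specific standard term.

The second phrase closes with an imperfect authentic cadence, which is not stronger than the first phrase's perfect authentic cadence; without a weak→strong cadential pair there is no antecedent–consequent relationship, so this is a phrase group rather than a period.

phrase group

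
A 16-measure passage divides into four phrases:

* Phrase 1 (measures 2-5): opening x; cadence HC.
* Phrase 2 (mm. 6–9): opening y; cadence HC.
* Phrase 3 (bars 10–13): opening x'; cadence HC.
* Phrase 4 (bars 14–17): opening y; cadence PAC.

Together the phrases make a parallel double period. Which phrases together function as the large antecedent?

In a double period the first pair of phrases (ending half cadence) is the large antecedent and the second pair (ending perfect authentic cadence) is the large consequent; the antecedent is phrases 1 and 2.

phrases 1 and 2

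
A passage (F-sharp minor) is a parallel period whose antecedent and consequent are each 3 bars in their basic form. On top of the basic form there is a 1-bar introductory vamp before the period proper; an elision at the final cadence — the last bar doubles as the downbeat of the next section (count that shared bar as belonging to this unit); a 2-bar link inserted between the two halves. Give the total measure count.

9 measures

Basic parallel period: 3 + 3 = 6 bars.
6 (basic form) + 1 (introduction) + 2 (link) = 9.
The elision shares a bar with the next section but does not change this unit's count.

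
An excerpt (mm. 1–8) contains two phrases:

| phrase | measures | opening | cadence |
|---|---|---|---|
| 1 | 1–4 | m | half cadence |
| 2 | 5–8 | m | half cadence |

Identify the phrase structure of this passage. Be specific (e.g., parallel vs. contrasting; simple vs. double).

Both phrases have the same opening (m) and the same cadence (half cadence): the second is a restatement, not a consequent, so this is a repeated phrase rather than a period.

repeated phrase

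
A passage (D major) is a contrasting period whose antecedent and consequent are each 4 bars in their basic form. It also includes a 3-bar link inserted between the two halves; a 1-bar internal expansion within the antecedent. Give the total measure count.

12 measures

Basic contrasting period: 4 + 4 = 8 bars.
8 (basic form) + 3 (link) + 1 (internal expansion) = 12.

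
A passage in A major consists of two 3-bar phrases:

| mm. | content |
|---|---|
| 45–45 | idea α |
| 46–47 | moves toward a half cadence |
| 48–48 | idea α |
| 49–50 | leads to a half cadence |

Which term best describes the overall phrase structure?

repeated phrase

Both phrases have the same opening (α) and the same cadence (half cadence): the second is a restatement, not a consequent, so this is a repeated phrase rather than a period.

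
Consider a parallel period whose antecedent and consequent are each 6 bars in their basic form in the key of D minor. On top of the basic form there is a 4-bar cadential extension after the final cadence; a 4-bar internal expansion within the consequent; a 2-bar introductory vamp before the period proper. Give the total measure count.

22 measures

Basic parallel period: 6 + 6 = 12 bars.
12 (basic form) + 4 (cadential extension) + 4 (internal expansion) + 2 (introduction) = 22.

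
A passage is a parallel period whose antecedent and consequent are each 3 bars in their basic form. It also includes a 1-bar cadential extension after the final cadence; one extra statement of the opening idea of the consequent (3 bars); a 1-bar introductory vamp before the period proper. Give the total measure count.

Basic parallel period: 3 + 3 = 6 bars.
6 (basic form) + 1 (cadential extension) + 3 (extra statement) + 1 (introduction) = 11.

11 measures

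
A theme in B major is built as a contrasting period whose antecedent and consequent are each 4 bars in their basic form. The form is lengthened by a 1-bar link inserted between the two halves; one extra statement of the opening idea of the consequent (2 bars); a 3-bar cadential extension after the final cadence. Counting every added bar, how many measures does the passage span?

14 measures

Basic contrasting period: 4 + 4 = 8 bars.
8 (basic form) + 1 (link) + 2 (extra statement) + 3 (cadential extension) = 14.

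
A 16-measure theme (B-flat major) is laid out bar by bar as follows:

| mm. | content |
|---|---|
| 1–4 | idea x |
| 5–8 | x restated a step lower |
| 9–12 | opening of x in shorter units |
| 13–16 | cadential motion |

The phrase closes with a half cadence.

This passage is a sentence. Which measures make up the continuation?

measures 9–16

After the presentation (mm. 1-8), the continuation covers the fragmentation through the cadence: bars 9-16.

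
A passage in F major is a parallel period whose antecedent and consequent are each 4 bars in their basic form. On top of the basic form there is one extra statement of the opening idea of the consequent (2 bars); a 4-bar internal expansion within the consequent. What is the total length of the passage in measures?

Basic parallel period: 4 + 4 = 8 bars.
8 (basic form) + 2 (extra statement) + 4 (internal expansion) = 14.

14 measures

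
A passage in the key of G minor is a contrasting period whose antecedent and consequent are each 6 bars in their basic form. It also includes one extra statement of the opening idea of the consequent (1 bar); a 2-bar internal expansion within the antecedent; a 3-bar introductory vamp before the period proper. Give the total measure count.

Basic contrasting period: 6 + 6 = 12 bars.
12 (basic form) + 1 (extra statement) + 2 (internal expansion) + 3 (introduction) = 18.

18 measures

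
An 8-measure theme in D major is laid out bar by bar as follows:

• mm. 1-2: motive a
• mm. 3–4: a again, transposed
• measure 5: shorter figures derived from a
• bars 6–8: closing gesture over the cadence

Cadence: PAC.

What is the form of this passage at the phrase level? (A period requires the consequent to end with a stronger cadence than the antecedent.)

Basic idea (mm. 1-2) + its repetition (mm. 3–4) form the presentation; fragmentation and cadence (measures 5–8) form the continuation — the 8-bar whole is a sentence.

sentence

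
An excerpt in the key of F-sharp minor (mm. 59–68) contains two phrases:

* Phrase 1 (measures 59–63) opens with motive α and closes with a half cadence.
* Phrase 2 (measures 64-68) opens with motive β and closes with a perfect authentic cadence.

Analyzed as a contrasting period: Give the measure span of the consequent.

measures 64–68

The antecedent is the phrase ending with the weaker cadence (half cadence, phrase 1) and the consequent the one ending more conclusively (perfect authentic cadence, phrase 2); the consequent is mm. 64–68.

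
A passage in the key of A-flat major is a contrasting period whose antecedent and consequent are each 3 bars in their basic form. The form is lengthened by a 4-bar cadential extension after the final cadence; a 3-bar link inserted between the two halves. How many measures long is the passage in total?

13 measures

Basic contrasting period: 3 + 3 = 6 bars.
6 (basic form) + 4 (cadential extension) + 3 (link) = 13.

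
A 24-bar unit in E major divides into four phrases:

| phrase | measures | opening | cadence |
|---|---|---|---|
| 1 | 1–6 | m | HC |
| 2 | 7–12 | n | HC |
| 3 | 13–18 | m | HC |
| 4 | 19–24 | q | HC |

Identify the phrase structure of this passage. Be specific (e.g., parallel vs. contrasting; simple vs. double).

Phrase 4 ends with a half cadence, no stronger than phrase 2's half cadence, so the four phrases do not form a double period; nor do phrases 3–4 duplicate 1–2, so it is not a repeated period. With no phrase reaching a conclusive cadence, the passage is a phrase group.

phrase group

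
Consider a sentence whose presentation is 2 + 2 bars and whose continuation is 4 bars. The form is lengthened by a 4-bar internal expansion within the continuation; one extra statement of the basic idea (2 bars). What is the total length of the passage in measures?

14 measures

Basic sentence: 2 + 2 + 4 = 8 bars.
8 (basic form) + 4 (internal expansion) + 2 (extra statement) = 14.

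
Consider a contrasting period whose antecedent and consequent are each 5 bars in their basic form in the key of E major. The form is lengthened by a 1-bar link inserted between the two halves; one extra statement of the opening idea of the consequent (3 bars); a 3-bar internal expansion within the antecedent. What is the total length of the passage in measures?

17 measures

Basic contrasting period: 5 + 5 = 10 bars.
10 (basic form) + 1 (link) + 3 (extra statement) + 3 (internal expansion) = 17.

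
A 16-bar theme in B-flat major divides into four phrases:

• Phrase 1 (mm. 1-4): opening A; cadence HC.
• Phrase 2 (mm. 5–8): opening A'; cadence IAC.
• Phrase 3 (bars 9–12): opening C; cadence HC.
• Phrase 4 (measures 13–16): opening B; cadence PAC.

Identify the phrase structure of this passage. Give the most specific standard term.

contrasting double period

Four phrases in two halves: the first half (measures 1-8) ends with an imperfect authentic cadence, the second (bars 9–16) with a perfect authentic cadence — a large antecedent–consequent pair, i.e. a double period.
Phrase 3 begins with different material from phrase 1, making it contrasting.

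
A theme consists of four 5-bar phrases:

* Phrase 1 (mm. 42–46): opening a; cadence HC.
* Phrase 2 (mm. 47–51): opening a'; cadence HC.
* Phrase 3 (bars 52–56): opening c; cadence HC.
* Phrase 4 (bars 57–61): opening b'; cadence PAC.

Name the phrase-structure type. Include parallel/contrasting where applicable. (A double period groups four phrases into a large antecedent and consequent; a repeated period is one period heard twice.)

contrasting double period

Four phrases in two halves: the first half (bars 42–51) ends with a half cadence, the second (bars 52-61) with a perfect authentic cadence — a large antecedent–consequent pair, i.e. a double period.
Phrase 3 begins with different material from phrase 1, making it contrasting.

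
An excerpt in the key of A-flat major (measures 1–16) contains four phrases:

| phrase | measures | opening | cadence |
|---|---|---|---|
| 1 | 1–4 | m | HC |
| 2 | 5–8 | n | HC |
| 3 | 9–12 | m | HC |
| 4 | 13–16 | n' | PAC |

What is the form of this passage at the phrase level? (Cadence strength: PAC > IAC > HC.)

Four phrases in two halves: the first half (mm. 1–8) ends with a half cadence, the second (bars 9–16) with a perfect authentic cadence — a large antecedent–consequent pair, i.e. a double period.
Phrase 3 begins with the same material as phrase 1, making it parallel.

parallel double period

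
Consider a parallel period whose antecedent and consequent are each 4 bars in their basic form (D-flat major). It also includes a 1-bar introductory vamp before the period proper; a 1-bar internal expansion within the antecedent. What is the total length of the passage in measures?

Basic parallel period: 4 + 4 = 8 bars.
8 (basic form) + 1 (introduction) + 1 (internal expansion) = 10.

10 measures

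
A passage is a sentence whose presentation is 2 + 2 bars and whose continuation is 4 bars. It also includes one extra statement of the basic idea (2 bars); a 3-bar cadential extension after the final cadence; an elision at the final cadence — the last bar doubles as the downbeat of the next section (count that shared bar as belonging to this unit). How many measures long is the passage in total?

13 measures

Basic sentence: 2 + 2 + 4 = 8 bars.
8 (basic form) + 2 (extra statement) + 3 (cadential extension) = 13.
The elision shares a bar with the next section but does not change this unit's count.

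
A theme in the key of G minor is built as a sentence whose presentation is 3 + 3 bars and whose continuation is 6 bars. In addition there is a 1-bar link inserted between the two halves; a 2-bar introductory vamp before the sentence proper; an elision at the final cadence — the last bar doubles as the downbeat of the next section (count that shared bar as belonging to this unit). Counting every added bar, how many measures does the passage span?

Basic sentence: 3 + 3 + 6 = 12 bars.
12 (basic form) + 1 (link) + 2 (introduction) = 15.
The elision shares a bar with the next section but does not change this unit's count.

15 measures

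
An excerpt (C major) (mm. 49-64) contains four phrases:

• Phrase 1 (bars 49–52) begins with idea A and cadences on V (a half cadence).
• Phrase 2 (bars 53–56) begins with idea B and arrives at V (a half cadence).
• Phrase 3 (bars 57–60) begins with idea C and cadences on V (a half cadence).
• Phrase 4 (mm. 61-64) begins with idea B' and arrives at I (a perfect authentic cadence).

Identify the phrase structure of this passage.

Four phrases in two halves: the first half (bars 49–56) ends with a half cadence, the second (measures 57–64) with a perfect authentic cadence — a large antecedent–consequent pair, i.e. a double period.
Phrase 3 begins with different material from phrase 1, making it contrasting.

contrasting double period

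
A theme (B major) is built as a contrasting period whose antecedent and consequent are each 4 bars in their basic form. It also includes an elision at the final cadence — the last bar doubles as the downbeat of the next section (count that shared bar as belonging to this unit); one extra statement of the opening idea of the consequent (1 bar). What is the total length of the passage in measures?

Basic contrasting period: 4 + 4 = 8 bars.
8 (basic form) + 1 (extra statement) = 9.
The elision shares a bar with the next section but does not change this unit's count.

9 measures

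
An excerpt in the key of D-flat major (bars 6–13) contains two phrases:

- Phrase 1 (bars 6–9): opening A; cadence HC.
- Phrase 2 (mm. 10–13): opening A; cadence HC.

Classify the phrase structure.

Both phrases have the same opening (A) and the same cadence (half cadence): the second is a restatement, not a consequent, so this is a repeated phrase rather than a period.

repeated phrase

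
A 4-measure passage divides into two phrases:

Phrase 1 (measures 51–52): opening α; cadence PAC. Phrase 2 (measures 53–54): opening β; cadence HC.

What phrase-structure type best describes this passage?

phrase group

The second phrase closes with a half cadence, which is not stronger than the first phrase's perfect authentic cadence; without a weak→strong cadential pair there is no antecedent–consequent relationship, so this is a phrase group rather than a period.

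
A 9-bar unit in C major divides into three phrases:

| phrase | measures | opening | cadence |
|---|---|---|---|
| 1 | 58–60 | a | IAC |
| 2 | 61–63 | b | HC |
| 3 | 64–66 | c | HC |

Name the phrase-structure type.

The final phrase closes with a half cadence, which is not stronger than the preceding half cadence; the 3 phrases lack an overall antecedent–consequent design and so form a phrase group.

phrase group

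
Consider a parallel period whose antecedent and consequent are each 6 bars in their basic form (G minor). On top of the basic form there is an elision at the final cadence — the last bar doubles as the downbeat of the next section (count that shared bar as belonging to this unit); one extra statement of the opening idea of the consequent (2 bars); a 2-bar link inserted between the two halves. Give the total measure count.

16 measures

Basic parallel period: 6 + 6 = 12 bars.
12 (basic form) + 2 (extra statement) + 2 (link) = 16.
The elision shares a bar with the next section but does not change this unit's count.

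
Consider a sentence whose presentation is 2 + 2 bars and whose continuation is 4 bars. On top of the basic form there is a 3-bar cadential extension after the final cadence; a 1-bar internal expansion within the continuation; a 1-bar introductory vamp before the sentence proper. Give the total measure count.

Basic sentence: 2 + 2 + 4 = 8 bars.
8 (basic form) + 3 (cadential extension) + 1 (internal expansion) + 1 (introduction) = 13.

13 measures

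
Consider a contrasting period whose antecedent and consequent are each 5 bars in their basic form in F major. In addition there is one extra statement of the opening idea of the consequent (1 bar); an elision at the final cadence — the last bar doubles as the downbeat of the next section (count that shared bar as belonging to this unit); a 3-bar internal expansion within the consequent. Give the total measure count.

Basic contrasting period: 5 + 5 = 10 bars.
10 (basic form) + 1 (extra statement) + 3 (internal expansion) = 14.
The elision shares a bar with the next section but does not change this unit's count.

14 measures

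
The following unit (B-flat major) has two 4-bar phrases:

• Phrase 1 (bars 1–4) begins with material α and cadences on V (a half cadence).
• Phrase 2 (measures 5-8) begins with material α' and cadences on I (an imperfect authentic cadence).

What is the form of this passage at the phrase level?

parallel period

Phrase 1 ends with a half cadence (weaker) and phrase 2 with an imperfect authentic cadence (stronger): antecedent + consequent = a period.
The two phrases open with the same material (α / α'), so the period is parallel.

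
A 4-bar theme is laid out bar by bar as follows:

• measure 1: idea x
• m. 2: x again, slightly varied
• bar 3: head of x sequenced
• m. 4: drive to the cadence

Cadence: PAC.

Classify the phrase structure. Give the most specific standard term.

sentence

Basic idea (m. 1) + its repetition (m. 2) form the presentation; fragmentation and cadence (mm. 3–4) form the continuation — the 4-bar whole is a sentence.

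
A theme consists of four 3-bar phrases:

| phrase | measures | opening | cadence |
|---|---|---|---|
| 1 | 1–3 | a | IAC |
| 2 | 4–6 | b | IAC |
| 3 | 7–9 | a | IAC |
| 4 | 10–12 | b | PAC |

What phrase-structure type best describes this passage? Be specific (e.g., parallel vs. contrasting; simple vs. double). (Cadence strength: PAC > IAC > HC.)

Four phrases in two halves: the first half (measures 1–6) ends with an imperfect authentic cadence, the second (measures 7–12) with a perfect authentic cadence — a large antecedent–consequent pair, i.e. a double period.
Phrase 3 begins with the same material as phrase 1, making it parallel.

parallel double period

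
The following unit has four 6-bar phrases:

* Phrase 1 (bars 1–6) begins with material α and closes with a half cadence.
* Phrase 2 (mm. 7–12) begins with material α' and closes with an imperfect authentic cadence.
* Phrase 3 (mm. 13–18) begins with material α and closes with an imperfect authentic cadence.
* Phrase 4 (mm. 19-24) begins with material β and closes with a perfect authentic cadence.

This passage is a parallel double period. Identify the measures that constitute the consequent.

In a double period the four phrases pair into a large antecedent (phrases 1–2, ending imperfect authentic cadence) and a large consequent (phrases 3–4, ending perfect authentic cadence). The consequent spans measures 13-24.

measures 13–24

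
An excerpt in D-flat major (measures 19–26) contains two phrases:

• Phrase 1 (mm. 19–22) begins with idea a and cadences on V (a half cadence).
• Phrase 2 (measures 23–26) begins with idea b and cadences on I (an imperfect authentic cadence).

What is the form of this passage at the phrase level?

Phrase 1 ends with a half cadence (weaker) and phrase 2 with an imperfect authentic cadence (stronger): antecedent + consequent = a period.
The two phrases open with different material (a / b), so the period is contrasting.

contrasting period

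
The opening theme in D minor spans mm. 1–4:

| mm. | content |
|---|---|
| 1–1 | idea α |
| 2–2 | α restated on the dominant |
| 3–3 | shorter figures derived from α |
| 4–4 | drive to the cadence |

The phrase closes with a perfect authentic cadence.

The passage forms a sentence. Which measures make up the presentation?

The presentation of a sentence is the basic idea (bar 1) plus its repetition (bar 2); the presentation is therefore mm. 1–2.

measures 1–2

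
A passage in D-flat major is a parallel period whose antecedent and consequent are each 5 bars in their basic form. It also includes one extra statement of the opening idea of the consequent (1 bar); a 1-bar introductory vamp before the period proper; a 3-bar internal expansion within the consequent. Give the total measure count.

Basic parallel period: 5 + 5 = 10 bars.
10 (basic form) + 1 (extra statement) + 1 (introduction) + 3 (internal expansion) = 15.

15 measures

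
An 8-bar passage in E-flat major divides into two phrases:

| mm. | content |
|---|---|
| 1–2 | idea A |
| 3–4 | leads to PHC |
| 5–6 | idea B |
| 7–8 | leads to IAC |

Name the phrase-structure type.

contrasting period

Phrase 1 ends with a Phrygian half cadence (weaker) and phrase 2 with an imperfect authentic cadence (stronger): antecedent + consequent = a period.
The two phrases open with different material (A / B), so the period is contrasting.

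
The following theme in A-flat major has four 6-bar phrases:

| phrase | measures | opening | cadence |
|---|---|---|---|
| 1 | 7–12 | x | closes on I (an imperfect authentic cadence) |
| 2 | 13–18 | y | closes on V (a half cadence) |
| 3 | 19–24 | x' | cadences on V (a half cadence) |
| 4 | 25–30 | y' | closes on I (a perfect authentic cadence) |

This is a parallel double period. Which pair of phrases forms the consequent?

phrases 3 and 4

In a double period the first pair of phrases (ending half cadence) is the large antecedent and the second pair (ending perfect authentic cadence) is the large consequent; the consequent is phrases 3 and 4.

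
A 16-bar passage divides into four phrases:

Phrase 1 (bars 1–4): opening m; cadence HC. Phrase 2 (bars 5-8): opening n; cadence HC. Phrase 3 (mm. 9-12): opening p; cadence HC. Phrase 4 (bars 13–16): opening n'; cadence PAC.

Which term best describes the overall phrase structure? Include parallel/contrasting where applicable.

Four phrases in two halves: the first half (mm. 1–8) ends with a half cadence, the second (mm. 9-16) with a perfect authentic cadence — a large antecedent–consequent pair, i.e. a double period.
Phrase 3 begins with different material from phrase 1, making it contrasting.

contrasting double period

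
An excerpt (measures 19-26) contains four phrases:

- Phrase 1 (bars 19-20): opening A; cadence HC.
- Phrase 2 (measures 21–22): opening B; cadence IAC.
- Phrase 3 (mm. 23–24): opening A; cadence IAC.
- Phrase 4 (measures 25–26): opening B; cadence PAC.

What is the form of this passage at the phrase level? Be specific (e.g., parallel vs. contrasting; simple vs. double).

parallel double period

Four phrases in two halves: the first half (measures 19–22) ends with an imperfect authentic cadence, the second (bars 23–26) with a perfect authentic cadence — a large antecedent–consequent pair, i.e. a double period.
Phrase 3 begins with the same material as phrase 1, making it parallel.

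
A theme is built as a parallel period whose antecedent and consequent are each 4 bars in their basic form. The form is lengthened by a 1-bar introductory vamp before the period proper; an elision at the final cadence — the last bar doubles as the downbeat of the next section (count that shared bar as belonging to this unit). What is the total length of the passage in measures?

9 measures

Basic parallel period: 4 + 4 = 8 bars.
8 (basic form) + 1 (introduction) = 9.
The elision shares a bar with the next section but does not change this unit's count.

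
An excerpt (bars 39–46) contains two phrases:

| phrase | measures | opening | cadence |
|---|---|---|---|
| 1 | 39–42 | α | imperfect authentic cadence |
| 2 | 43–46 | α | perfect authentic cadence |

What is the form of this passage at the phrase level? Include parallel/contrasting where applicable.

parallel period

Phrase 1 ends with an imperfect authentic cadence (weaker) and phrase 2 with a perfect authentic cadence (stronger): antecedent + consequent = a period.
The two phrases open with the same material (α / α), so the period is parallel.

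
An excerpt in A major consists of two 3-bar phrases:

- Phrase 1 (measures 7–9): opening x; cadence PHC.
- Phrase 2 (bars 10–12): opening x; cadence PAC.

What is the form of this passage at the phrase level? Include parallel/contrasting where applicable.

parallel period

Phrase 1 ends with a Phrygian half cadence (weaker) and phrase 2 with a perfect authentic cadence (stronger): antecedent + consequent = a period.
The two phrases open with the same material (x / x), so the period is parallel.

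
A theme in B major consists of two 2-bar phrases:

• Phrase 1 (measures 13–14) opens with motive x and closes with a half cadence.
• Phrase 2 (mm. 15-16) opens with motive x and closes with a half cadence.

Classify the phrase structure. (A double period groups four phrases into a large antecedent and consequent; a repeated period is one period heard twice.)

Both phrases have the same opening (x) and the same cadence (half cadence): the second is a restatement, not a consequent, so this is a repeated phrase rather than a period.

repeated phrase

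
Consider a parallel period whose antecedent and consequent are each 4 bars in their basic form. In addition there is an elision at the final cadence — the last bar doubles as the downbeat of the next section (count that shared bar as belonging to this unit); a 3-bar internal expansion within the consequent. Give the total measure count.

11 measures

Basic parallel period: 4 + 4 = 8 bars.
8 (basic form) + 3 (internal expansion) = 11.
The elision shares a bar with the next section but does not change this unit's count.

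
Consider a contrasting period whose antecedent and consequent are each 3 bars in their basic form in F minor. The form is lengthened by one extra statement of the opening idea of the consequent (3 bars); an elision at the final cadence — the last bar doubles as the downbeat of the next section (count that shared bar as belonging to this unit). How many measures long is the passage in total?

Basic contrasting period: 3 + 3 = 6 bars.
6 (basic form) + 3 (extra statement) = 9.
The elision shares a bar with the next section but does not change this unit's count.

9 measures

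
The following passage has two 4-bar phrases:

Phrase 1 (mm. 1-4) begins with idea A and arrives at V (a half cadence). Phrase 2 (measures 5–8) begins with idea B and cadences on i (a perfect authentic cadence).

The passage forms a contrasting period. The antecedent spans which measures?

measures 1–4

The antecedent is the phrase ending with the weaker cadence (half cadence, phrase 1) and the consequent the one ending more conclusively (perfect authentic cadence, phrase 2); the antecedent is measures 1–4.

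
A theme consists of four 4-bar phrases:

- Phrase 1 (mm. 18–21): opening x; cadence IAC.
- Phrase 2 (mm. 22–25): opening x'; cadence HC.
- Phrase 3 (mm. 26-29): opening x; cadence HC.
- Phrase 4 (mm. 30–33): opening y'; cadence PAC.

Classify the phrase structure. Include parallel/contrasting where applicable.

Four phrases in two halves: the first half (mm. 18–25) ends with a half cadence, the second (mm. 26–33) with a perfect authentic cadence — a large antecedent–consequent pair, i.e. a double period.
Phrase 3 begins with the same material as phrase 1, making it parallel.

parallel double period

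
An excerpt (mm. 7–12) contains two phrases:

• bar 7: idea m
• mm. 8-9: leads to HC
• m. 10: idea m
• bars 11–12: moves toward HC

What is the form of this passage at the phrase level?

repeated phrase

Both phrases have the same opening (m) and the same cadence (half cadence): the second is a restatement, not a consequent, so this is a repeated phrase rather than a period.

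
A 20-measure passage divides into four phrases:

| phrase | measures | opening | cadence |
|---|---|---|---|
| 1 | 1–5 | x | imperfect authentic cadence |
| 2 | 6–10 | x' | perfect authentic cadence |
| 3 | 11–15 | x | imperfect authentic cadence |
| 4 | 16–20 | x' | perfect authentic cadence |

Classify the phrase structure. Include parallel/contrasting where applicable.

repeated period

The cadence pattern IAC–PAC–IAC–PAC is weak–strong twice, and phrases 3–4 restate phrases 1–2: a period heard twice, not a double period (which would end weakly at phrase 2).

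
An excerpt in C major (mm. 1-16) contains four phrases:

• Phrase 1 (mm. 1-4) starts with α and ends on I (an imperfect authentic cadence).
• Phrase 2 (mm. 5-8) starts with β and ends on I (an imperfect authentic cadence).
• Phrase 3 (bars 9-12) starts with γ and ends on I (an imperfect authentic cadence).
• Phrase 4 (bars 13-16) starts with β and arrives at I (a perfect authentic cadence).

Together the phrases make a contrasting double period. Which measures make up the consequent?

measures 9–16

In a double period the first pair of phrases (ending imperfect authentic cadence) is the large antecedent and the second pair (ending perfect authentic cadence) is the large consequent; the consequent is measures 9–16.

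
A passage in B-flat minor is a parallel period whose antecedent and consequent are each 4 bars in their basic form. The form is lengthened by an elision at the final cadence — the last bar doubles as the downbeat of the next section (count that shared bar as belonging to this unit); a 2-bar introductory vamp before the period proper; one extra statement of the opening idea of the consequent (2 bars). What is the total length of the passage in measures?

12 measures

Basic parallel period: 4 + 4 = 8 bars.
8 (basic form) + 2 (introduction) + 2 (extra statement) = 12.
The elision shares a bar with the next section but does not change this unit's count.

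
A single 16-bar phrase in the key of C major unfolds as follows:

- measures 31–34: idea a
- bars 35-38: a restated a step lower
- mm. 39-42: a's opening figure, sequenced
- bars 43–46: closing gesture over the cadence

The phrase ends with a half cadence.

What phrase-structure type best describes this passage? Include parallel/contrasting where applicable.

sentence

Basic idea (mm. 31-34) + its repetition (measures 35–38) form the presentation; fragmentation and cadence (mm. 39-46) form the continuation — the 16-bar whole is a sentence.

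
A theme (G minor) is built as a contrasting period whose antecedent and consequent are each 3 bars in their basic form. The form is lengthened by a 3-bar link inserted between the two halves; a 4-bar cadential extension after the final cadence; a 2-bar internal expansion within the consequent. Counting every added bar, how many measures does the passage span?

15 measures

Basic contrasting period: 3 + 3 = 6 bars.
6 (basic form) + 3 (link) + 4 (cadential extension) + 2 (internal expansion) = 15.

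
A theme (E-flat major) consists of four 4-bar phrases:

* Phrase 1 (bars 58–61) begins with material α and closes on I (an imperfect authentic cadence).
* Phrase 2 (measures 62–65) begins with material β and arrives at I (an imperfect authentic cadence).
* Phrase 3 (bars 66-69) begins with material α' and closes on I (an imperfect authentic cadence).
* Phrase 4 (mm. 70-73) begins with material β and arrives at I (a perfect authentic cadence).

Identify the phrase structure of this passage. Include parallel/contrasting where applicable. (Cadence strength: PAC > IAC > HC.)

parallel double period

Four phrases in two halves: the first half (measures 58–65) ends with an imperfect authentic cadence, the second (mm. 66–73) with a perfect authentic cadence — a large antecedent–consequent pair, i.e. a double period.
Phrase 3 begins with the same material as phrase 1, making it parallel.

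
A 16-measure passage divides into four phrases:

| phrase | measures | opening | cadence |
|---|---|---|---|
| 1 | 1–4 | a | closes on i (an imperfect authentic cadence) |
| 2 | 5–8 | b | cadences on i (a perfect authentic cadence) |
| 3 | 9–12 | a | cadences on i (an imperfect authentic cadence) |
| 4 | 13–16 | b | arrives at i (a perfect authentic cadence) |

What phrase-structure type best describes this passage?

The cadence pattern IAC–PAC–IAC–PAC is weak–strong twice, and phrases 3–4 restate phrases 1–2: a period heard twice, not a double period (which would end weakly at phrase 2).

repeated period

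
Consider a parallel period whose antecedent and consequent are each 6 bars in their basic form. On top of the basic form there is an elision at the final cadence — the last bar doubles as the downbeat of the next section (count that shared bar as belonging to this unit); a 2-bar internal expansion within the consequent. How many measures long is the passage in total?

14 measures

Basic parallel period: 6 + 6 = 12 bars.
12 (basic form) + 2 (internal expansion) = 14.
The elision shares a bar with the next section but does not change this unit's count.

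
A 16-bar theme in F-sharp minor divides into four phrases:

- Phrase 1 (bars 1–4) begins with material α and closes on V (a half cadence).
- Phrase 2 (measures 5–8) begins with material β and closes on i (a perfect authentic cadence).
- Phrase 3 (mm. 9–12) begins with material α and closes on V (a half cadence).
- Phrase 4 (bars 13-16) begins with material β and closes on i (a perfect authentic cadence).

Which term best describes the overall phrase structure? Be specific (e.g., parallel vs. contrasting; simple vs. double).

repeated period

The cadence pattern HC–PAC–HC–PAC is weak–strong twice, and phrases 3–4 restate phrases 1–2: a period heard twice, not a double period (which would end weakly at phrase 2).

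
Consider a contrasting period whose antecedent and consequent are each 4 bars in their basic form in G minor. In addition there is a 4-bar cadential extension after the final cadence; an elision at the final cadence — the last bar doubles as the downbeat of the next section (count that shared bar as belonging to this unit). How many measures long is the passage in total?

12 measures

Basic contrasting period: 4 + 4 = 8 bars.
8 (basic form) + 4 (cadential extension) = 12.
The elision shares a bar with the next section but does not change this unit's count.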